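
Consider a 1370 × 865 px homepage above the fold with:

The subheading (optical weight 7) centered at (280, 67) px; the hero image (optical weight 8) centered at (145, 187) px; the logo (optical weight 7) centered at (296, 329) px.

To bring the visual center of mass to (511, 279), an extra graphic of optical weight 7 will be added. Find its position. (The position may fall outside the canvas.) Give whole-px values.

(1375, 546)

With the extra graphic, Σw becomes 7 + 8 + 7 + 7 = 29.
x: target moment 29×511 = 14819; current 7·280 + 8·145 + 7·296 = 5192; the extra graphic supplies 9627, so x = 9627/7 ≈ 1375.29.
y: target moment 29×279 = 8091; current 7·67 + 8·187 + 7·329 = 4268; the extra graphic supplies 3823, so y = 3823/7 ≈ 546.14.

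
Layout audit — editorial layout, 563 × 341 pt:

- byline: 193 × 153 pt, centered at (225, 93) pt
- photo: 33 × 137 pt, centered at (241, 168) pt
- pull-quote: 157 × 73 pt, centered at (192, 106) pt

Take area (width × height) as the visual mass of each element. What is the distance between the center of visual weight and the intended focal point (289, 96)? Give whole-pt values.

Taking area as weight: byline 193·153 = 29529, photo 33·137 = 4521, pull-quote 157·73 = 11461. Sum 45511.
Σw·x = 29529·225 + 4521·241 + 11461·192 = 9934098, so x̄ = 9934098/45511 ≈ 218.28.
Σw·y = 29529·93 + 4521·168 + 11461·106 = 4720591, so ȳ = 4720591/45511 ≈ 103.72.
Relative to (289, 96): Δ = (-70.72, 7.72); |Δ| = √(-70.72² + 7.72²) ≈ 71.14.

≈ 71 pt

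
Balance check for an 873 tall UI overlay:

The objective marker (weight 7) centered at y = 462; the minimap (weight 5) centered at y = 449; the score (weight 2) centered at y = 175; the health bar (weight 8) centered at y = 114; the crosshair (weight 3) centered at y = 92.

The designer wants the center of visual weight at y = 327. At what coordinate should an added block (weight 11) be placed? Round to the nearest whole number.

After adding the added block, total weight = 7 + 5 + 2 + 8 + 3 + 11 = 36.
y: need Σw·y = 36·327 = 11772. Existing = 7·462 + 5·449 + 2·175 + 8·114 + 3·92 = 7017. Remainder 4755 / 11 ≈ 432.27.

y ≈ 432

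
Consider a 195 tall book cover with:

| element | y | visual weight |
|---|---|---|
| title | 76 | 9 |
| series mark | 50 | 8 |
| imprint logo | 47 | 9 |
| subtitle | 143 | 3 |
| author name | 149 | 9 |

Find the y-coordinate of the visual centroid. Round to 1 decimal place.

Total weight = 9 + 8 + 9 + 3 + 9 = 38.
y-moment: 9·76 + 8·50 + 9·47 + 3·143 + 9·149 = 3277; centroid 3277/38 ≈ 86.24.

y ≈ 86.2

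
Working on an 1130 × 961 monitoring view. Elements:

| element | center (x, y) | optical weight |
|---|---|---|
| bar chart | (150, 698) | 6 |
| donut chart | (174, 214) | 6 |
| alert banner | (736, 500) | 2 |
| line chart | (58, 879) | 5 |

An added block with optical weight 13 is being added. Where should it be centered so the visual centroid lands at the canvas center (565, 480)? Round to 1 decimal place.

New total weight: (6 + 6 + 2 + 5) + 13 = 32.
Along x: (3706 + 13·x) / 32 = 565 (existing moment 6·150 + 6·174 + 2·736 + 5·58 = 3706) ⇒ x = (18080 − 3706) / 13 ≈ 1105.69.
Along y: (10867 + 13·y) / 32 = 480 (existing moment 6·698 + 6·214 + 2·500 + 5·879 = 10867) ⇒ y = (15360 − 10867) / 13 ≈ 345.62.

(1105.7, 345.6)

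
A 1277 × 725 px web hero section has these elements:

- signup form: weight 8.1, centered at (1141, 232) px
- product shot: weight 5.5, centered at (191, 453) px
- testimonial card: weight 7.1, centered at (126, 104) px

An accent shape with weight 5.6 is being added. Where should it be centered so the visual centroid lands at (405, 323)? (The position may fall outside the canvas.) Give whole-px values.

(-96, 605)

With the accent shape, Σw becomes 8.1 + 5.5 + 7.1 + 5.6 = 26.3.
x: need Σw·x = 26.3·405 = 10651.5. Existing = 8.1·1141 + 5.5·191 + 7.1·126 = 11187.2. Remainder -535.7 / 5.6 ≈ -95.66.
y: need Σw·y = 26.3·323 = 8494.9. Existing = 8.1·232 + 5.5·453 + 7.1·104 = 5109.1. Remainder 3385.8 / 5.6 ≈ 604.61.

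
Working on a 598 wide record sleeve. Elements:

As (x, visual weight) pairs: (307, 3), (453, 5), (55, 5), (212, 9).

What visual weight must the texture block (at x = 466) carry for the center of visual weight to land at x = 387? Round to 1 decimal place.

Existing Σw = 22 (3 + 5 + 5 + 9); existing moment 3·307 + 5·453 + 5·55 + 9·212 = 5369.
Balance at x = 387 requires (5369 + w·466) / (22 + w) = 387.
So w = (387·22 − 5369)/(466 − 387) = 3145/79 ≈ 39.81.

w ≈ 39.8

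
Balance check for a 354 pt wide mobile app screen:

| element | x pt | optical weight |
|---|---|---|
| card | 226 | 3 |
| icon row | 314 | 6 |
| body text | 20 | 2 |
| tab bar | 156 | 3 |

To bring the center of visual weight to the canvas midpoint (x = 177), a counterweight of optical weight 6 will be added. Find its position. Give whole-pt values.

New total weight: (3 + 6 + 2 + 3) + 6 = 20.
x: need Σw·x = 20·177 = 3540. Existing = 3·226 + 6·314 + 2·20 + 3·156 = 3070. Remainder 470 / 6 ≈ 78.33.

x ≈ 78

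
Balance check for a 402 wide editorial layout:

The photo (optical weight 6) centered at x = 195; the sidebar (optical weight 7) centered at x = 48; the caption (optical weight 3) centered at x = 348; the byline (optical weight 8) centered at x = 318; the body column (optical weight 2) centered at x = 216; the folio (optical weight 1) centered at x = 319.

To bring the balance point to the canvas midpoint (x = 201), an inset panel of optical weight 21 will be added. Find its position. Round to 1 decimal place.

x ≈ 181.1

With the inset panel, Σw becomes 6 + 7 + 3 + 8 + 2 + 1 + 21 = 48.
x: target moment 48×201 = 9648; current 6·195 + 7·48 + 3·348 + 8·318 + 2·216 + 1·319 = 5845; the inset panel supplies 3803, so x = 3803/21 ≈ 181.10.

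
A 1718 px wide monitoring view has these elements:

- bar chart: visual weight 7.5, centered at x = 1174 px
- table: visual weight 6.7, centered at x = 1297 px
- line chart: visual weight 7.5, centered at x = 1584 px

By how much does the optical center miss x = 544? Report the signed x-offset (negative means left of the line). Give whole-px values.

≈ 810 px

Σw = 7.5 + 6.7 + 7.5 = 21.7.
Σw·x = 7.5·1174 + 6.7·1297 + 7.5·1584 = 29374.9, so x̄ = 29374.9/21.7 ≈ 1353.68.
Offset from x = 544: 1353.68 − 544 ≈ 809.68.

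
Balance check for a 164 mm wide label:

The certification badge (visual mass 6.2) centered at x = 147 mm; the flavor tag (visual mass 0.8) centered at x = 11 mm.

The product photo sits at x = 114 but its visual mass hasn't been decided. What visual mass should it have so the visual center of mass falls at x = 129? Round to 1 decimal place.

Existing Σw = 7.0 (6.2 + 0.8); existing moment 6.2·147 + 0.8·11 = 920.2.
Balance at x = 129 requires (920.2 + w·114) / (7.0 + w) = 129.
So w = (129·7.0 − 920.2)/(114 − 129) = -17.2/-15 ≈ 1.15.

w ≈ 1.1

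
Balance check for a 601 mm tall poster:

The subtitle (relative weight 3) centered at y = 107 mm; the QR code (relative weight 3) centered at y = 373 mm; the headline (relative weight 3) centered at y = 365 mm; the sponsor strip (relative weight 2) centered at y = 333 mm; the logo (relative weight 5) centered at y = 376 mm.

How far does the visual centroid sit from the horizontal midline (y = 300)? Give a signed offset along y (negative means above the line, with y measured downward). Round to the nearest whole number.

Total weight = 3 + 3 + 3 + 2 + 5 = 16.
Σw·y = 3·107 + 3·373 + 3·365 + 2·333 + 5·376 = 5081, so ȳ = 5081/16 ≈ 317.56.
Offset from y = 300: 317.56 − 300 ≈ 17.56.

≈ 18 mm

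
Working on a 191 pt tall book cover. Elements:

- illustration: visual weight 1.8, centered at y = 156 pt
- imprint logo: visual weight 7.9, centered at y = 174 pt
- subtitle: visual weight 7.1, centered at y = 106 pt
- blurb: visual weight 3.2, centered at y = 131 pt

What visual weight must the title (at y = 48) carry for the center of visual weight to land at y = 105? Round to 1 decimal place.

w ≈ 12.8

Fixed elements: Σw = 1.8 + 7.9 + 7.1 + 3.2 = 20.0, Σw·y = 1.8·156 + 7.9·174 + 7.1·106 + 3.2·131 = 2827.2.
For the centroid to hit 105: (2827.2 + w·48) / (20.0 + w) = 105.
Rearranging, w·(48 − 105) = 105·20.0 − 2827.2 = -727.2, so w ≈ -727.2/-57 = 12.76.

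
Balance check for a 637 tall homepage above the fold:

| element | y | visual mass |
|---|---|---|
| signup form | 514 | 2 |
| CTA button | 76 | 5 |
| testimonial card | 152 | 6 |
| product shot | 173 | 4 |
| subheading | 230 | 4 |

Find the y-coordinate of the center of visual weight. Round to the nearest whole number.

Σw = 2 + 5 + 6 + 4 + 4 = 21.
y: (2·514 + 5·76 + 6·152 + 4·173 + 4·230) / 21 = 3932 / 21 ≈ 187.24

y ≈ 187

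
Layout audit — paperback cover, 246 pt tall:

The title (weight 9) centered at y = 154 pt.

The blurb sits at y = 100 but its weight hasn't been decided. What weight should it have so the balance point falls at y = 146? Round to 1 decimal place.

Known: weight 9 with moment 9·154 = 1386.
Set Σw·y/Σw = 146: (1386 + 100w) = 146·(9 + w).
Rearranging, w·(100 − 146) = 146·9 − 1386 = -72, so w ≈ -72/-46 = 1.57.

w ≈ 1.6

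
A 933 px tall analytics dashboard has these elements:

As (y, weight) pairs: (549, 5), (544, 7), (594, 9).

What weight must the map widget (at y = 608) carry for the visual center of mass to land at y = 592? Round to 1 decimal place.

w ≈ 33.3

Fixed elements: Σw = 5 + 7 + 9 = 21, Σw·y = 5·549 + 7·544 + 9·594 = 11899.
Balance at y = 592 requires (11899 + w·608) / (21 + w) = 592.
So w = (592·21 − 11899)/(608 − 592) = 533/16 ≈ 33.31.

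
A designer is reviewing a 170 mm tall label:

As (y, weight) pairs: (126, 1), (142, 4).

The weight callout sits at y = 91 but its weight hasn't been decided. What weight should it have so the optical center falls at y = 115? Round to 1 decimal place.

w ≈ 5.0

Fixed elements: Σw = 1 + 4 = 5, Σw·y = 1·126 + 4·142 = 694.
For the centroid to hit 115: (694 + w·91) / (5 + w) = 115.
Rearranging, w·(91 − 115) = 115·5 − 694 = -119, so w ≈ -119/-24 = 4.96.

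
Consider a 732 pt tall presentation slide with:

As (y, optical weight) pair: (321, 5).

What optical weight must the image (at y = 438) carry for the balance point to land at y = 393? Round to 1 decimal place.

w ≈ 8.0

The single fixed element contributes weight 5, moment 5·321 = 1605.
For the centroid to hit 393: (1605 + w·438) / (5 + w) = 393.
Solving: w = (393·5 − 1605) / (438 − 393) = 360 / 45 ≈ 8.00.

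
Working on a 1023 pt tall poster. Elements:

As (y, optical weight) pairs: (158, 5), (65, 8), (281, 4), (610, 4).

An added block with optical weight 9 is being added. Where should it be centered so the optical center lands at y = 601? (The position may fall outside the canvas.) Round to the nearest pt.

New total weight: (5 + 8 + 4 + 4) + 9 = 30.
y: target moment 30×601 = 18030; current 5·158 + 8·65 + 4·281 + 4·610 = 4874; the added block supplies 13156, so y = 13156/9 ≈ 1461.78.

y ≈ 1462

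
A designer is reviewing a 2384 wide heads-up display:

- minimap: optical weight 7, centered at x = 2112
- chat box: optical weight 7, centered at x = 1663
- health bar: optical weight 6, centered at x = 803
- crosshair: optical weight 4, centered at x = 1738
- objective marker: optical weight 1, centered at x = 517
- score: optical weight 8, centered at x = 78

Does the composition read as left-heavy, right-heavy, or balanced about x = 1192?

balanced

Σw = 7 + 7 + 6 + 4 + 1 + 8 = 33.
x-moment: 7·2112 + 7·1663 + 6·803 + 4·1738 + 1·517 + 8·78 = 39336; centroid 39336/33 ≈ 1192.00.
The centroid 1192.00 matches the midline at 1192, so the layout is balanced.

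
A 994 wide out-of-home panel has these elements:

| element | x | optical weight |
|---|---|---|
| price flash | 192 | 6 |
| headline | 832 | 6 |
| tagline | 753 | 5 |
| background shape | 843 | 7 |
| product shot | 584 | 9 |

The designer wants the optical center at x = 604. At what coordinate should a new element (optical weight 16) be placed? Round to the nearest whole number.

x ≈ 533

New total weight: (6 + 6 + 5 + 7 + 9) + 16 = 49.
Along x: (21066 + 16·x) / 49 = 604 (existing moment 6·192 + 6·832 + 5·753 + 7·843 + 9·584 = 21066) ⇒ x = (29596 − 21066) / 16 ≈ 533.12.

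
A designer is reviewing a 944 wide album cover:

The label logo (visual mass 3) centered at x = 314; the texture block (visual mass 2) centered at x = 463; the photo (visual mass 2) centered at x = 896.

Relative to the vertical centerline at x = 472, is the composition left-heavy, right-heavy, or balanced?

Weights sum to 3 + 2 + 2 = 7.
Σw·x = 3·314 + 2·463 + 2·896 = 3660, so x̄ = 3660/7 ≈ 522.86.
522.9 lies right of the midline 472, so the layout is right-heavy.

right-heavy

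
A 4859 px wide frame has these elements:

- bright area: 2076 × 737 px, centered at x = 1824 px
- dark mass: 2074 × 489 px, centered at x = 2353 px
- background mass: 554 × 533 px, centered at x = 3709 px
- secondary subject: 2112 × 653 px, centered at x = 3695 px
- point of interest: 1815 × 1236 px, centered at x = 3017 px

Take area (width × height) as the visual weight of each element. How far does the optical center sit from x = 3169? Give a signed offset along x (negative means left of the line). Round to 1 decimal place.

≈ -362.4 px

Taking area as weight: bright area 2076·737 = 1530012, dark mass 2074·489 = 1014186, background mass 554·533 = 295282, secondary subject 2112·653 = 1379136, point of interest 1815·1236 = 2243340. Sum 6461956.
x: (1530012·1824 + 1014186·2353 + 295282·3709 + 1379136·3695 + 2243340·3017) / 6461956 = 18136386784 / 6461956 ≈ 2806.64
Difference: 2806.64 − 3169 ≈ -362.36.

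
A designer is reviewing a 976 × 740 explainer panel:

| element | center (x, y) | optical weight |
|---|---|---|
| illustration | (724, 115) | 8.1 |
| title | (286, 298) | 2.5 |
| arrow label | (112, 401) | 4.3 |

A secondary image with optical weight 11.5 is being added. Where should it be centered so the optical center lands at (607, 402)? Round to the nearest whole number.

(779, 627)

New total weight: (8.1 + 2.5 + 4.3) + 11.5 = 26.4.
x: need Σw·x = 26.4·607 = 16024.8. Existing = 8.1·724 + 2.5·286 + 4.3·112 = 7061.0. Remainder 8963.8 / 11.5 ≈ 779.46.
y: need Σw·y = 26.4·402 = 10612.8. Existing = 8.1·115 + 2.5·298 + 4.3·401 = 3400.8. Remainder 7212.0 / 11.5 ≈ 627.13.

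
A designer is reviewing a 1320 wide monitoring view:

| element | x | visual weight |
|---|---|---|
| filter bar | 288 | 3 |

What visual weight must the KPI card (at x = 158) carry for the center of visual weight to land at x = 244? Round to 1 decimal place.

w ≈ 1.5

The single fixed element contributes weight 3, moment 3·288 = 864.
For the centroid to hit 244: (864 + w·158) / (3 + w) = 244.
Solving: w = (244·3 − 864) / (158 − 244) = -132 / -86 ≈ 1.53.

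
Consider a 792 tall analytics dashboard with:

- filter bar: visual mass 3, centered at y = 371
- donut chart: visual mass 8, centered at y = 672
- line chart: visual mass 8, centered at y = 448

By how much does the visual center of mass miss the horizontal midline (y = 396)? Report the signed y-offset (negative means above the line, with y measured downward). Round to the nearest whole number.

Weights sum to 3 + 8 + 8 = 19.
y-moment: 3·371 + 8·672 + 8·448 = 10073; centroid 10073/19 ≈ 530.16.
Against y = 396, that's 530.16 − 396 = 134.16.

≈ 134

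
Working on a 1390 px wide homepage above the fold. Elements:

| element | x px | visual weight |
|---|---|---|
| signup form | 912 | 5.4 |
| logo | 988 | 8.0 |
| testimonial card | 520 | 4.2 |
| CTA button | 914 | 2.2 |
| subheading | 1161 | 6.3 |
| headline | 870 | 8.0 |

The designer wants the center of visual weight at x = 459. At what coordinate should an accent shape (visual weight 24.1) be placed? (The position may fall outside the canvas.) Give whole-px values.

x ≈ -190

With the accent shape, Σw becomes 5.4 + 8.0 + 4.2 + 2.2 + 6.3 + 8.0 + 24.1 = 58.2.
Along x: (31297.9 + 24.1·x) / 58.2 = 459 (existing moment 5.4·912 + 8.0·988 + 4.2·520 + 2.2·914 + 6.3·1161 + 8.0·870 = 31297.9) ⇒ x = (26713.8 − 31297.9) / 24.1 ≈ -190.21.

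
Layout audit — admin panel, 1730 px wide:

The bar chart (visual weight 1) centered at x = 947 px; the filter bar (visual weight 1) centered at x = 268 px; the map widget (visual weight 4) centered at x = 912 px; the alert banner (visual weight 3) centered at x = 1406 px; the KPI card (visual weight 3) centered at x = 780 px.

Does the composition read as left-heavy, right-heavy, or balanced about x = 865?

right-heavy

Weights sum to 1 + 1 + 4 + 3 + 3 = 12.
x: (1·947 + 1·268 + 4·912 + 3·1406 + 3·780) / 12 = 11421 / 12 ≈ 951.75
Since 951.8 is right of 865, the composition reads right-heavy.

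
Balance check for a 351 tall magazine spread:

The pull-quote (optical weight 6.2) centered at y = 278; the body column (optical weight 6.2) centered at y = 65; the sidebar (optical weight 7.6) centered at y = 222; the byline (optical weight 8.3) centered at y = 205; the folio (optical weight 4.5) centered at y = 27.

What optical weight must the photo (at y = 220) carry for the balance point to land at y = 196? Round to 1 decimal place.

Existing Σw = 32.8 (6.2 + 6.2 + 7.6 + 8.3 + 4.5); existing moment 6.2·278 + 6.2·65 + 7.6·222 + 8.3·205 + 4.5·27 = 5636.8.
For the centroid to hit 196: (5636.8 + w·220) / (32.8 + w) = 196.
So w = (196·32.8 − 5636.8)/(220 − 196) = 792.0/24 ≈ 33.00.

w ≈ 33.0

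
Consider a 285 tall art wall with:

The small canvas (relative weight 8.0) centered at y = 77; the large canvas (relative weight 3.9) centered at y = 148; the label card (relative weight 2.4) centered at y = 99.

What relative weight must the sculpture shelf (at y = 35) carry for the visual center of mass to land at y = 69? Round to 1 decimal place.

Known weights sum to 8.0 + 3.9 + 2.4 = 14.3; their moment is 8.0·77 + 3.9·148 + 2.4·99 = 1430.8.
Balance at y = 69 requires (1430.8 + w·35) / (14.3 + w) = 69.
So w = (69·14.3 − 1430.8)/(35 − 69) = -444.1/-34 ≈ 13.06.

w ≈ 13.1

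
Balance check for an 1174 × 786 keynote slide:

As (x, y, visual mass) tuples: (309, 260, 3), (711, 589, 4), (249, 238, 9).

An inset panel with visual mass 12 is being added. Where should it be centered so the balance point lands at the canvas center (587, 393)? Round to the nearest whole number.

New total weight: (3 + 4 + 9) + 12 = 28.
Along x: (6012 + 12·x) / 28 = 587 (existing moment 3·309 + 4·711 + 9·249 = 6012) ⇒ x = (16436 − 6012) / 12 ≈ 868.67.
Along y: (5278 + 12·y) / 28 = 393 (existing moment 3·260 + 4·589 + 9·238 = 5278) ⇒ y = (11004 − 5278) / 12 ≈ 477.17.

(869, 477)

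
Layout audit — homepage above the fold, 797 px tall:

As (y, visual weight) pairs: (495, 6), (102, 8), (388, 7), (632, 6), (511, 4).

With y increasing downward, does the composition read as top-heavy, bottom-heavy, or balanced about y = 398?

balanced

Weights sum to 6 + 8 + 7 + 6 + 4 = 31.
y: (6·495 + 8·102 + 7·388 + 6·632 + 4·511) / 31 = 12338 / 31 ≈ 398.00
The centroid 398.00 matches the midline at 398, so the layout is balanced.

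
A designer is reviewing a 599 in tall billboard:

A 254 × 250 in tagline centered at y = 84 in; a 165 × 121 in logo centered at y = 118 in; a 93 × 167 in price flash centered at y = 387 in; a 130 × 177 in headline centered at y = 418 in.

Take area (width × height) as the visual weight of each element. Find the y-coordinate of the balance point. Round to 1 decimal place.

Areas: tagline 254·250 = 63500, logo 165·121 = 19965, price flash 93·167 = 15531, headline 130·177 = 23010. Total weight = 122006.
y: (63500·84 + 19965·118 + 15531·387 + 23010·418) / 122006 = 23318547 / 122006 ≈ 191.13

y ≈ 191.1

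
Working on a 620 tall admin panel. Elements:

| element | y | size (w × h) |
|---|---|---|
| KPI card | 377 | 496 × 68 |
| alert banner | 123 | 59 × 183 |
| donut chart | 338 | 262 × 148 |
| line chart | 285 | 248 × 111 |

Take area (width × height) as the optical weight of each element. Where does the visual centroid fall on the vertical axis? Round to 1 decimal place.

Taking area as weight: KPI card 496·68 = 33728, alert banner 59·183 = 10797, donut chart 262·148 = 38776, line chart 248·111 = 27528. Sum 110829.
y: (33728·377 + 10797·123 + 38776·338 + 27528·285) / 110829 = 34995255 / 110829 ≈ 315.76

y ≈ 315.8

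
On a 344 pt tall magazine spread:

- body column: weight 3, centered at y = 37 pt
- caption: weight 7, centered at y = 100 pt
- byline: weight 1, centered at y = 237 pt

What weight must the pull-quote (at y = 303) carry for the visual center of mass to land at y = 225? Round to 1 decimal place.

Existing Σw = 11 (3 + 7 + 1); existing moment 3·37 + 7·100 + 1·237 = 1048.
Set Σw·y/Σw = 225: (1048 + 303w) = 225·(11 + w).
Solving: w = (225·11 − 1048) / (303 − 225) = 1427 / 78 ≈ 18.29.

w ≈ 18.3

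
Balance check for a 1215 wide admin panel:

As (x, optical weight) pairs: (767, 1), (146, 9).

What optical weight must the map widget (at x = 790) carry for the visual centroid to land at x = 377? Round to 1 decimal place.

Known weights sum to 1 + 9 = 10; their moment is 1·767 + 9·146 = 2081.
Balance at x = 377 requires (2081 + w·790) / (10 + w) = 377.
Rearranging, w·(790 − 377) = 377·10 − 2081 = 1689, so w ≈ 1689/413 = 4.09.

w ≈ 4.1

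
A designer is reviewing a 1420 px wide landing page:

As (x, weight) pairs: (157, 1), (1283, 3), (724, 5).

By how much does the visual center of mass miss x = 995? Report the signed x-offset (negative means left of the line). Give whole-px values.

≈ -148 px

Total weight = 1 + 3 + 5 = 9.
x-moment: 1·157 + 3·1283 + 5·724 = 7626; centroid 7626/9 ≈ 847.33.
Offset from x = 995: 847.33 − 995 ≈ -147.67.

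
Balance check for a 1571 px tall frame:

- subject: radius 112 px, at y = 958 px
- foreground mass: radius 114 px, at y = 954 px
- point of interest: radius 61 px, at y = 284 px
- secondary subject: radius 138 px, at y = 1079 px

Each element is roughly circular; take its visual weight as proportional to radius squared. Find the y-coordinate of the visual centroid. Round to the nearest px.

y ≈ 953

Weights ∝ r²: subject 112² = 12544, foreground mass 114² = 12996, point of interest 61² = 3721, secondary subject 138² = 19044; Σw = 48305.
Σw·y = 12544·958 + 12996·954 + 3721·284 + 19044·1079 = 46020576, so ȳ = 46020576/48305 ≈ 952.71.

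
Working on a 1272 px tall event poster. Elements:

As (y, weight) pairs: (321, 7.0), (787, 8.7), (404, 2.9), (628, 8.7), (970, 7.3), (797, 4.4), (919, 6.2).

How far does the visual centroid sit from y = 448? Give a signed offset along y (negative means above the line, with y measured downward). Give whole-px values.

Weights sum to 7.0 + 8.7 + 2.9 + 8.7 + 7.3 + 4.4 + 6.2 = 45.2.
y: moment 32014.7 / weight 45.2 ≈ 708.29
Difference: 708.29 − 448 ≈ 260.29.

≈ 260 px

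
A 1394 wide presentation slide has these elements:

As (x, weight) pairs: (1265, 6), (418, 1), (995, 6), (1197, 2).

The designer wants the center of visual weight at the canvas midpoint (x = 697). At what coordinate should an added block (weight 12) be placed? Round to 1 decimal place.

x ≈ 203.9

New total weight: (6 + 1 + 6 + 2) + 12 = 27.
x: need Σw·x = 27·697 = 18819. Existing = 6·1265 + 1·418 + 6·995 + 2·1197 = 16372. Remainder 2447 / 12 ≈ 203.92.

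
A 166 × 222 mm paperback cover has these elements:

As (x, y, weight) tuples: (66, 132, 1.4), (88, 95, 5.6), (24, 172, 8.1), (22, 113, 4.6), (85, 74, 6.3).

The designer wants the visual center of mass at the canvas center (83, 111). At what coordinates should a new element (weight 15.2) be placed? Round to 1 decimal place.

(131.8, 97.2)

New total weight: (1.4 + 5.6 + 8.1 + 4.6 + 6.3) + 15.2 = 41.2.
x: target moment 41.2×83 = 3419.6; current 1.4·66 + 5.6·88 + 8.1·24 + 4.6·22 + 6.3·85 = 1416.3; the new element supplies 2003.3, so x = 2003.3/15.2 ≈ 131.80.
y: target moment 41.2×111 = 4573.2; current 1.4·132 + 5.6·95 + 8.1·172 + 4.6·113 + 6.3·74 = 3096.0; the new element supplies 1477.2, so y = 1477.2/15.2 ≈ 97.18.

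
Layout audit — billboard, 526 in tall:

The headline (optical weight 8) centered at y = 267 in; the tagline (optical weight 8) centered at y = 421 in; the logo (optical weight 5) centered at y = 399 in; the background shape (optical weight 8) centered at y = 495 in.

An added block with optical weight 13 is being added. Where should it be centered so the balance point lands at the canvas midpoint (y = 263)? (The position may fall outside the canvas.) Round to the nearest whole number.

y ≈ -32

New total weight: (8 + 8 + 5 + 8) + 13 = 42.
y: need Σw·y = 42·263 = 11046. Existing = 8·267 + 8·421 + 5·399 + 8·495 = 11459. Remainder -413 / 13 ≈ -31.77.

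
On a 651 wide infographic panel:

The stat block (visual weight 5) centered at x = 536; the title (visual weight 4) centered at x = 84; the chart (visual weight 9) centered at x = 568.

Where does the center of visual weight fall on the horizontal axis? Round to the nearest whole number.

x ≈ 452

Total weight = 5 + 4 + 9 = 18.
x: (5·536 + 4·84 + 9·568) / 18 = 8128 / 18 ≈ 451.56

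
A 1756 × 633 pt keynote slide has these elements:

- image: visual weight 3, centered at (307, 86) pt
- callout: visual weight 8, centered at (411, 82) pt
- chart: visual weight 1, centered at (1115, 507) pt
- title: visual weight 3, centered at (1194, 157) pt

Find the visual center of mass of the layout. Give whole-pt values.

(594, 126)

Total weight = 3 + 8 + 1 + 3 = 15.
x-moment: 3·307 + 8·411 + 1·1115 + 3·1194 = 8906; centroid 8906/15 ≈ 593.73.
y-moment: 3·86 + 8·82 + 1·507 + 3·157 = 1892; centroid 1892/15 ≈ 126.13.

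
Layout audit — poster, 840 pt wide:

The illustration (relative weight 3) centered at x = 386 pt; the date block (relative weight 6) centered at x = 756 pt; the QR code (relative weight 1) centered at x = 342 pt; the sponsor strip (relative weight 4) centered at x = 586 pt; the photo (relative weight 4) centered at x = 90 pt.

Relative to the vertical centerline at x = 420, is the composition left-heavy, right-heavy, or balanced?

right-heavy

Weights sum to 3 + 6 + 1 + 4 + 4 = 18.
x-moment: 3·386 + 6·756 + 1·342 + 4·586 + 4·90 = 8740; centroid 8740/18 ≈ 485.56.
485.6 vs midline 420 → right-heavy.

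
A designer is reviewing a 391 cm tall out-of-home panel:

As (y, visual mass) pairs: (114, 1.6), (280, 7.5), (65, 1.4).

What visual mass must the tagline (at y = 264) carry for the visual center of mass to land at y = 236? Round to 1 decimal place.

w ≈ 3.7

Known weights sum to 1.6 + 7.5 + 1.4 = 10.5; their moment is 1.6·114 + 7.5·280 + 1.4·65 = 2373.4.
For the centroid to hit 236: (2373.4 + w·264) / (10.5 + w) = 236.
Solving: w = (236·10.5 − 2373.4) / (264 − 236) = 104.6 / 28 ≈ 3.74.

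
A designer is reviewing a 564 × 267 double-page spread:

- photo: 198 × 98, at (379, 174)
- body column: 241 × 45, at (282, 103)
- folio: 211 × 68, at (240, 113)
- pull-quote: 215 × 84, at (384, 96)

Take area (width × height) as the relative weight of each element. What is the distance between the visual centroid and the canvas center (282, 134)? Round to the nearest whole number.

Areas → weights: photo 198·98 = 19404, body column 241·45 = 10845, folio 211·68 = 14348, pull-quote 215·84 = 18060; Σw = 62657.
x-moment: 19404·379 + 10845·282 + 14348·240 + 18060·384 = 20790966; centroid 20790966/62657 ≈ 331.82.
y-moment: 19404·174 + 10845·103 + 14348·113 + 18060·96 = 7848415; centroid 7848415/62657 ≈ 125.26.
Relative to (282, 134): Δ = (49.82, -8.74); |Δ| = √(49.82² + -8.74²) ≈ 50.58.

≈ 51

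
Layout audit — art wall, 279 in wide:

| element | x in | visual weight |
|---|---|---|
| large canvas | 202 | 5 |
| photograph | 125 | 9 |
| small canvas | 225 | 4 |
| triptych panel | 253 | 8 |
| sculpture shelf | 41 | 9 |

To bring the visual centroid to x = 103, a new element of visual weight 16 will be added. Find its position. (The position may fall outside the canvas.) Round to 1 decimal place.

x ≈ -10.9

With the new element, Σw becomes 5 + 9 + 4 + 8 + 9 + 16 = 51.
x: target moment 51×103 = 5253; current 5·202 + 9·125 + 4·225 + 8·253 + 9·41 = 5428; the new element supplies -175, so x = -175/16 ≈ -10.94.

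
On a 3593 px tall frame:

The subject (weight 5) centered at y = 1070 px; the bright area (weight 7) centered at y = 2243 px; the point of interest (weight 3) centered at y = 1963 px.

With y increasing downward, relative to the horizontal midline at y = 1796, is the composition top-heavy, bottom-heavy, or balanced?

balanced

Total weight = 5 + 7 + 3 = 15.
y-moment: 5·1070 + 7·2243 + 3·1963 = 26940; centroid 26940/15 ≈ 1796.00.
That equals the midline 1796 — balanced.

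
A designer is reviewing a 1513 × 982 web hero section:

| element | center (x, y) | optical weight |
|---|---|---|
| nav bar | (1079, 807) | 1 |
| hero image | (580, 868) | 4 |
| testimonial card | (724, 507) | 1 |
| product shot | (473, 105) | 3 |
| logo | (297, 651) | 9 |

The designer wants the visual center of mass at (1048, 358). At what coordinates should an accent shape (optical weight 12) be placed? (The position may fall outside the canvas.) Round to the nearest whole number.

New total weight: (1 + 4 + 1 + 3 + 9) + 12 = 30.
Along x: (8215 + 12·x) / 30 = 1048 (existing moment 1·1079 + 4·580 + 1·724 + 3·473 + 9·297 = 8215) ⇒ x = (31440 − 8215) / 12 ≈ 1935.42.
Along y: (10960 + 12·y) / 30 = 358 (existing moment 1·807 + 4·868 + 1·507 + 3·105 + 9·651 = 10960) ⇒ y = (10740 − 10960) / 12 ≈ -18.33.

(1935, -18)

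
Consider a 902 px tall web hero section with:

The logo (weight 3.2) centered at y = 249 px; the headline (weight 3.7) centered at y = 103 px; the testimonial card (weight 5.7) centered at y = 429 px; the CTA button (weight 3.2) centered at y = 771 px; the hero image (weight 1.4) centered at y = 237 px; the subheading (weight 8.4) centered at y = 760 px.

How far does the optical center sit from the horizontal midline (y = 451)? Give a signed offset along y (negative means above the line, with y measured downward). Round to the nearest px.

≈ 49 px

Total weight = 3.2 + 3.7 + 5.7 + 3.2 + 1.4 + 8.4 = 25.6.
Σw·y = 12806.2; ȳ = 12806.2/25.6 ≈ 500.24.
Against y = 451, that's 500.24 − 451 = 49.24.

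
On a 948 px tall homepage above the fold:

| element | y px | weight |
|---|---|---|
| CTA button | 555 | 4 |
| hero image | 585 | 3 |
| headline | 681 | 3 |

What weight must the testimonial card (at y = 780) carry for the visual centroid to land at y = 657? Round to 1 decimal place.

w ≈ 4.5

Known weights sum to 4 + 3 + 3 = 10; their moment is 4·555 + 3·585 + 3·681 = 6018.
For the centroid to hit 657: (6018 + w·780) / (10 + w) = 657.
So w = (657·10 − 6018)/(780 − 657) = 552/123 ≈ 4.49.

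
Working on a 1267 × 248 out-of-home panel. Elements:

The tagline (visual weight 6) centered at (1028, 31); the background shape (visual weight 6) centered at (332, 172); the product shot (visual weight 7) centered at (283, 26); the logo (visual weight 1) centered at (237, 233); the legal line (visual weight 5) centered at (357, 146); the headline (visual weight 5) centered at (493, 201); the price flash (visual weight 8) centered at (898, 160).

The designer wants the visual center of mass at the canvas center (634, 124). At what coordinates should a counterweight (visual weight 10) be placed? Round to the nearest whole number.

With the counterweight, Σw becomes 6 + 6 + 7 + 1 + 5 + 5 + 8 + 10 = 48.
x: target moment 48×634 = 30432; current 6·1028 + 6·332 + 7·283 + 1·237 + 5·357 + 5·493 + 8·898 = 21812; the counterweight supplies 8620, so x = 8620/10 ≈ 862.00.
y: target moment 48×124 = 5952; current 6·31 + 6·172 + 7·26 + 1·233 + 5·146 + 5·201 + 8·160 = 4648; the counterweight supplies 1304, so y = 1304/10 ≈ 130.40.

(862, 130)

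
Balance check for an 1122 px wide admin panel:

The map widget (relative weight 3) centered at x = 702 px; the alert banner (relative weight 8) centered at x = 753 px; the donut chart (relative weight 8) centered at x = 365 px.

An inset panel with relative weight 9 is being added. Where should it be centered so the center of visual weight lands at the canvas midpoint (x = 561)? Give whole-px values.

x ≈ 518

After adding the inset panel, total weight = 3 + 8 + 8 + 9 = 28.
Along x: (11050 + 9·x) / 28 = 561 (existing moment 3·702 + 8·753 + 8·365 = 11050) ⇒ x = (15708 − 11050) / 9 ≈ 517.56.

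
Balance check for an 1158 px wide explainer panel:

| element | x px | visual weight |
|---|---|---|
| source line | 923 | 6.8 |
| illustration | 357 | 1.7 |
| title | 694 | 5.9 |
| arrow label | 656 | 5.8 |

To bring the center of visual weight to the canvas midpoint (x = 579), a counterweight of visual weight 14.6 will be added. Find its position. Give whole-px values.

x ≈ 368

After adding the counterweight, total weight = 6.8 + 1.7 + 5.9 + 5.8 + 14.6 = 34.8.
x: target moment 34.8×579 = 20149.2; current 6.8·923 + 1.7·357 + 5.9·694 + 5.8·656 = 14782.7; the counterweight supplies 5366.5, so x = 5366.5/14.6 ≈ 367.57.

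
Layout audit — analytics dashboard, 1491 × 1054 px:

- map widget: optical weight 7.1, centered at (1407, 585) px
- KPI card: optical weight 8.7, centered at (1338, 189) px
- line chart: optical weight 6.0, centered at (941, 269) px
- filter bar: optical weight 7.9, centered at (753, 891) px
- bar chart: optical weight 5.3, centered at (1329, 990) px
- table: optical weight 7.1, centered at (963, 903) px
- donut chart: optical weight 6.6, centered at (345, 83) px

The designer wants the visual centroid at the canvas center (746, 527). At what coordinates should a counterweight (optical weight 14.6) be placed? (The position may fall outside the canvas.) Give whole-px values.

(-148, 459)

With the counterweight, Σw becomes 7.1 + 8.7 + 6.0 + 7.9 + 5.3 + 7.1 + 6.6 + 14.6 = 63.3.
x: target moment 63.3×746 = 47221.8; current 7.1·1407 + 8.7·1338 + 6.0·941 + 7.9·753 + 5.3·1329 + 7.1·963 + 6.6·345 = 49383.0; the counterweight supplies -2161.2, so x = -2161.2/14.6 ≈ -148.03.
y: target moment 63.3×527 = 33359.1; current 7.1·585 + 8.7·189 + 6.0·269 + 7.9·891 + 5.3·990 + 7.1·903 + 6.6·83 = 26656.8; the counterweight supplies 6702.3, so y = 6702.3/14.6 ≈ 459.06.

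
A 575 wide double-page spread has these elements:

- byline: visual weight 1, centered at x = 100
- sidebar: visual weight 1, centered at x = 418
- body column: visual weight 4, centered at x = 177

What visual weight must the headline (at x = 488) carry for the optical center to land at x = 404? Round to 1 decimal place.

Existing Σw = 6 (1 + 1 + 4); existing moment 1·100 + 1·418 + 4·177 = 1226.
For the centroid to hit 404: (1226 + w·488) / (6 + w) = 404.
So w = (404·6 − 1226)/(488 − 404) = 1198/84 ≈ 14.26.

w ≈ 14.3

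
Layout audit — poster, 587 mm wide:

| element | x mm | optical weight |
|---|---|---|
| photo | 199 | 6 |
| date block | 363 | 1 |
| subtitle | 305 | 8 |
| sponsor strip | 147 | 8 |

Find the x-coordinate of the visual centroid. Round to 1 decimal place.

x ≈ 224.9

Total weight = 6 + 1 + 8 + 8 = 23.
x-moment: 6·199 + 1·363 + 8·305 + 8·147 = 5173; centroid 5173/23 ≈ 224.91.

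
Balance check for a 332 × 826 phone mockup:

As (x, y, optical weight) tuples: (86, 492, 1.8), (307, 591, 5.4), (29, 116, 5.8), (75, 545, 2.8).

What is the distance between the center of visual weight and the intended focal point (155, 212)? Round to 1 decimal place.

Σw = 1.8 + 5.4 + 5.8 + 2.8 = 15.8.
Σw·x = 1.8·86 + 5.4·307 + 5.8·29 + 2.8·75 = 2190.8, so x̄ = 2190.8/15.8 ≈ 138.66.
Σw·y = 1.8·492 + 5.4·591 + 5.8·116 + 2.8·545 = 6275.8, so ȳ = 6275.8/15.8 ≈ 397.20.
Relative to (155, 212): Δ = (-16.34, 185.20); |Δ| = √(-16.34² + 185.20²) ≈ 185.92.

≈ 185.9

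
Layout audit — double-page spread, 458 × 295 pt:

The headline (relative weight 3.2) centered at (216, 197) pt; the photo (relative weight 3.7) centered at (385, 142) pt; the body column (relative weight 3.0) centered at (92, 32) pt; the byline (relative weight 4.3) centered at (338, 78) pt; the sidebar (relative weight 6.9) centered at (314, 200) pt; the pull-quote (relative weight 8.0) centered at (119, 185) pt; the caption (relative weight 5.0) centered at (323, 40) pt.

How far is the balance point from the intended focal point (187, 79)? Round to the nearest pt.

≈ 86 pt

Σw = 3.2 + 3.7 + 3.0 + 4.3 + 6.9 + 8.0 + 5.0 = 34.1.
x: (3.2·216 + 3.7·385 + 3.0·92 + 4.3·338 + 6.9·314 + 8.0·119 + 5.0·323) / 34.1 = 8578.7 / 34.1 ≈ 251.57
y: (3.2·197 + 3.7·142 + 3.0·32 + 4.3·78 + 6.9·200 + 8.0·185 + 5.0·40) / 34.1 = 4647.2 / 34.1 ≈ 136.28
From (187, 79): dx = 64.57, dy = 57.28, so the distance is √(dx²+dy²) ≈ 86.32.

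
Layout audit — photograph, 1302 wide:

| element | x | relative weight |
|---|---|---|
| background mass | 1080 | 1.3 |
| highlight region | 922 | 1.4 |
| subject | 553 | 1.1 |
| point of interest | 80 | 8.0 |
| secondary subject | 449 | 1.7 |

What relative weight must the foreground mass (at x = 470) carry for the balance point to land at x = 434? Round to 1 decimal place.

w ≈ 32.0

Known weights sum to 1.3 + 1.4 + 1.1 + 8.0 + 1.7 = 13.5; their moment is 1.3·1080 + 1.4·922 + 1.1·553 + 8.0·80 + 1.7·449 = 4706.4.
Balance at x = 434 requires (4706.4 + w·470) / (13.5 + w) = 434.
Solving: w = (434·13.5 − 4706.4) / (470 − 434) = 1152.6 / 36 ≈ 32.02.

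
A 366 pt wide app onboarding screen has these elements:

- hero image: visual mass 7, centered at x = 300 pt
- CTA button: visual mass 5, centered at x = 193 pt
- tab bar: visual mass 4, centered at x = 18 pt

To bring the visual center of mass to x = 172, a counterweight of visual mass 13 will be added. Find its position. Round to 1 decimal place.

New total weight: (7 + 5 + 4) + 13 = 29.
x: need Σw·x = 29·172 = 4988. Existing = 7·300 + 5·193 + 4·18 = 3137. Remainder 1851 / 13 ≈ 142.38.

x ≈ 142.4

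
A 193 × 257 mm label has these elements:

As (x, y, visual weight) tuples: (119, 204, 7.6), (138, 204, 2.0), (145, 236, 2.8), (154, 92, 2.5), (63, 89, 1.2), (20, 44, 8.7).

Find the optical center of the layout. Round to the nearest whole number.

(90, 135)

Weights sum to 7.6 + 2.0 + 2.8 + 2.5 + 1.2 + 8.7 = 24.8.
x: moment 2221.0 / weight 24.8 ≈ 89.56
y: moment 3338.8 / weight 24.8 ≈ 134.63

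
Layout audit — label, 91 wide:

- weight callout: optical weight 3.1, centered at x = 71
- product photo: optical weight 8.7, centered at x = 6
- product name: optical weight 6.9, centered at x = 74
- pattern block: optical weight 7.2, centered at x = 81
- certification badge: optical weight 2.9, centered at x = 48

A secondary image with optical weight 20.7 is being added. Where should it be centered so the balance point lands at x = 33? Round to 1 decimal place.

New total weight: (3.1 + 8.7 + 6.9 + 7.2 + 2.9) + 20.7 = 49.5.
Along x: (1505.3 + 20.7·x) / 49.5 = 33 (existing moment 3.1·71 + 8.7·6 + 6.9·74 + 7.2·81 + 2.9·48 = 1505.3) ⇒ x = (1633.5 − 1505.3) / 20.7 ≈ 6.19.

x ≈ 6.2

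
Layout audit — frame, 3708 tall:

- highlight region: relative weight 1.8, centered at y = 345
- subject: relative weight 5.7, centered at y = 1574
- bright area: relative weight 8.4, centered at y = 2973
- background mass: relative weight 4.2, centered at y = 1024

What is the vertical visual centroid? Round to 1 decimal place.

y ≈ 1933.7

Total weight = 1.8 + 5.7 + 8.4 + 4.2 = 20.1.
y-moment: 1.8·345 + 5.7·1574 + 8.4·2973 + 4.2·1024 = 38866.8; centroid 38866.8/20.1 ≈ 1933.67.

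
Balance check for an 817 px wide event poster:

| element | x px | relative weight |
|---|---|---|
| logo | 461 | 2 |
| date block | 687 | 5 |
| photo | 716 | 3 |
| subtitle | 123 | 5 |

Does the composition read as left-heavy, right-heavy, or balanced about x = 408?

right-heavy

Σw = 2 + 5 + 3 + 5 = 15.
Σw·x = 2·461 + 5·687 + 3·716 + 5·123 = 7120, so x̄ = 7120/15 ≈ 474.67.
474.7 vs midline 408 → right-heavy.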